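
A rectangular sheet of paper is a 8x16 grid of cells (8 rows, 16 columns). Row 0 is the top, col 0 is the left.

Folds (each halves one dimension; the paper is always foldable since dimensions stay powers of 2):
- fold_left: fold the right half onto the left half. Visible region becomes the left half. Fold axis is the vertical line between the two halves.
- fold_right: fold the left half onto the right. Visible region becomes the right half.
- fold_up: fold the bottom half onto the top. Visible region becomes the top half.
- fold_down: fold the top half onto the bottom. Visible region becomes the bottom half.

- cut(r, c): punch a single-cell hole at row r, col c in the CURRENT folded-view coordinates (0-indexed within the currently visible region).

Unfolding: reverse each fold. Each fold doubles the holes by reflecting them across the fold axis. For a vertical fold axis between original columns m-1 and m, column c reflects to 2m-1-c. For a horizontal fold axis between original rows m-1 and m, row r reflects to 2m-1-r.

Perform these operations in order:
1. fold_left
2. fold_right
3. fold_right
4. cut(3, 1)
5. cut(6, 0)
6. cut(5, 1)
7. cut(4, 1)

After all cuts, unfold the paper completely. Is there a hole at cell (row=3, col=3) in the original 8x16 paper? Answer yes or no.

Answer: yes

Derivation:
Op 1 fold_left: fold axis v@8; visible region now rows[0,8) x cols[0,8) = 8x8
Op 2 fold_right: fold axis v@4; visible region now rows[0,8) x cols[4,8) = 8x4
Op 3 fold_right: fold axis v@6; visible region now rows[0,8) x cols[6,8) = 8x2
Op 4 cut(3, 1): punch at orig (3,7); cuts so far [(3, 7)]; region rows[0,8) x cols[6,8) = 8x2
Op 5 cut(6, 0): punch at orig (6,6); cuts so far [(3, 7), (6, 6)]; region rows[0,8) x cols[6,8) = 8x2
Op 6 cut(5, 1): punch at orig (5,7); cuts so far [(3, 7), (5, 7), (6, 6)]; region rows[0,8) x cols[6,8) = 8x2
Op 7 cut(4, 1): punch at orig (4,7); cuts so far [(3, 7), (4, 7), (5, 7), (6, 6)]; region rows[0,8) x cols[6,8) = 8x2
Unfold 1 (reflect across v@6): 8 holes -> [(3, 4), (3, 7), (4, 4), (4, 7), (5, 4), (5, 7), (6, 5), (6, 6)]
Unfold 2 (reflect across v@4): 16 holes -> [(3, 0), (3, 3), (3, 4), (3, 7), (4, 0), (4, 3), (4, 4), (4, 7), (5, 0), (5, 3), (5, 4), (5, 7), (6, 1), (6, 2), (6, 5), (6, 6)]
Unfold 3 (reflect across v@8): 32 holes -> [(3, 0), (3, 3), (3, 4), (3, 7), (3, 8), (3, 11), (3, 12), (3, 15), (4, 0), (4, 3), (4, 4), (4, 7), (4, 8), (4, 11), (4, 12), (4, 15), (5, 0), (5, 3), (5, 4), (5, 7), (5, 8), (5, 11), (5, 12), (5, 15), (6, 1), (6, 2), (6, 5), (6, 6), (6, 9), (6, 10), (6, 13), (6, 14)]
Holes: [(3, 0), (3, 3), (3, 4), (3, 7), (3, 8), (3, 11), (3, 12), (3, 15), (4, 0), (4, 3), (4, 4), (4, 7), (4, 8), (4, 11), (4, 12), (4, 15), (5, 0), (5, 3), (5, 4), (5, 7), (5, 8), (5, 11), (5, 12), (5, 15), (6, 1), (6, 2), (6, 5), (6, 6), (6, 9), (6, 10), (6, 13), (6, 14)]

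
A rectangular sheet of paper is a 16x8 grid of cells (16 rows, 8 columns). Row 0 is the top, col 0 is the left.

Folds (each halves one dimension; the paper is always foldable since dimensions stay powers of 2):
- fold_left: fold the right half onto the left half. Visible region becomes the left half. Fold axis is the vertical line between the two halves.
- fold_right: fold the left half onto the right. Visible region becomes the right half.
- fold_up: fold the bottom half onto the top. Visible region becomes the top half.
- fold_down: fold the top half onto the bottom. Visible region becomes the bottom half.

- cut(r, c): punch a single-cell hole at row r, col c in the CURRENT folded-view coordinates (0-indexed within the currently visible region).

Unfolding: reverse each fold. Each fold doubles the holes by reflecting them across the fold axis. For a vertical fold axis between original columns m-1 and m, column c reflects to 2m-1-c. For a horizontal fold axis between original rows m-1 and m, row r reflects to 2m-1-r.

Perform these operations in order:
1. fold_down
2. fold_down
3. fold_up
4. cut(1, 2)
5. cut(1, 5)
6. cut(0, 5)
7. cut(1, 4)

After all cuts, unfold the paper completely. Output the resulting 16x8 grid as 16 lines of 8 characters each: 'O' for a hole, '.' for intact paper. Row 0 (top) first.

Op 1 fold_down: fold axis h@8; visible region now rows[8,16) x cols[0,8) = 8x8
Op 2 fold_down: fold axis h@12; visible region now rows[12,16) x cols[0,8) = 4x8
Op 3 fold_up: fold axis h@14; visible region now rows[12,14) x cols[0,8) = 2x8
Op 4 cut(1, 2): punch at orig (13,2); cuts so far [(13, 2)]; region rows[12,14) x cols[0,8) = 2x8
Op 5 cut(1, 5): punch at orig (13,5); cuts so far [(13, 2), (13, 5)]; region rows[12,14) x cols[0,8) = 2x8
Op 6 cut(0, 5): punch at orig (12,5); cuts so far [(12, 5), (13, 2), (13, 5)]; region rows[12,14) x cols[0,8) = 2x8
Op 7 cut(1, 4): punch at orig (13,4); cuts so far [(12, 5), (13, 2), (13, 4), (13, 5)]; region rows[12,14) x cols[0,8) = 2x8
Unfold 1 (reflect across h@14): 8 holes -> [(12, 5), (13, 2), (13, 4), (13, 5), (14, 2), (14, 4), (14, 5), (15, 5)]
Unfold 2 (reflect across h@12): 16 holes -> [(8, 5), (9, 2), (9, 4), (9, 5), (10, 2), (10, 4), (10, 5), (11, 5), (12, 5), (13, 2), (13, 4), (13, 5), (14, 2), (14, 4), (14, 5), (15, 5)]
Unfold 3 (reflect across h@8): 32 holes -> [(0, 5), (1, 2), (1, 4), (1, 5), (2, 2), (2, 4), (2, 5), (3, 5), (4, 5), (5, 2), (5, 4), (5, 5), (6, 2), (6, 4), (6, 5), (7, 5), (8, 5), (9, 2), (9, 4), (9, 5), (10, 2), (10, 4), (10, 5), (11, 5), (12, 5), (13, 2), (13, 4), (13, 5), (14, 2), (14, 4), (14, 5), (15, 5)]

Answer: .....O..
..O.OO..
..O.OO..
.....O..
.....O..
..O.OO..
..O.OO..
.....O..
.....O..
..O.OO..
..O.OO..
.....O..
.....O..
..O.OO..
..O.OO..
.....O..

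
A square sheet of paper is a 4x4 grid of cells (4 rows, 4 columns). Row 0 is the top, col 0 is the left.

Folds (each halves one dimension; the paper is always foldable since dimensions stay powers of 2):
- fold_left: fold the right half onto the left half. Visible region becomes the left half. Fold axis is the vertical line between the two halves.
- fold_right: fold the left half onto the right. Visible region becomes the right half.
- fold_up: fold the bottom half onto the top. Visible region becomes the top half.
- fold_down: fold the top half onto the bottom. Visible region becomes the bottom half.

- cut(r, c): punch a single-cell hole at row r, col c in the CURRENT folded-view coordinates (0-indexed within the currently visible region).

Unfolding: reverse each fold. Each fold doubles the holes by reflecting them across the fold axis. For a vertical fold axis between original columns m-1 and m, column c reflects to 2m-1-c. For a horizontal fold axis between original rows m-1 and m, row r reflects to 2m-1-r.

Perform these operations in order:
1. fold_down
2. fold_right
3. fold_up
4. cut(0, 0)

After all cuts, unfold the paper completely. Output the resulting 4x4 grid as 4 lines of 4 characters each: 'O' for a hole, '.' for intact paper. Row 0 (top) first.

Op 1 fold_down: fold axis h@2; visible region now rows[2,4) x cols[0,4) = 2x4
Op 2 fold_right: fold axis v@2; visible region now rows[2,4) x cols[2,4) = 2x2
Op 3 fold_up: fold axis h@3; visible region now rows[2,3) x cols[2,4) = 1x2
Op 4 cut(0, 0): punch at orig (2,2); cuts so far [(2, 2)]; region rows[2,3) x cols[2,4) = 1x2
Unfold 1 (reflect across h@3): 2 holes -> [(2, 2), (3, 2)]
Unfold 2 (reflect across v@2): 4 holes -> [(2, 1), (2, 2), (3, 1), (3, 2)]
Unfold 3 (reflect across h@2): 8 holes -> [(0, 1), (0, 2), (1, 1), (1, 2), (2, 1), (2, 2), (3, 1), (3, 2)]

Answer: .OO.
.OO.
.OO.
.OO.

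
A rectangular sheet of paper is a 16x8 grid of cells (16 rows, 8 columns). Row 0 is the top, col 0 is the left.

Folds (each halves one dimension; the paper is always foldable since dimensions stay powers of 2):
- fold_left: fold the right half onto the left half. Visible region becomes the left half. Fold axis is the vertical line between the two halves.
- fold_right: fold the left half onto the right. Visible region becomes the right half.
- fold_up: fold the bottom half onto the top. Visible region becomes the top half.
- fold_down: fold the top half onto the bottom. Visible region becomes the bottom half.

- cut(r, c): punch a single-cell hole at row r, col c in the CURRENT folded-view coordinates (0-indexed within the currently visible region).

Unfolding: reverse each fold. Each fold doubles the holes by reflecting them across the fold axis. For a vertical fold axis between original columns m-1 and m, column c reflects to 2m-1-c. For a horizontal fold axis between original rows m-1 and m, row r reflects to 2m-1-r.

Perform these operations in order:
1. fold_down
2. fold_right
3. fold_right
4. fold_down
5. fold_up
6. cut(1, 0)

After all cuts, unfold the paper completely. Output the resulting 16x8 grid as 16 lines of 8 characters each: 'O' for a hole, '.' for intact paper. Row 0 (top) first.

Op 1 fold_down: fold axis h@8; visible region now rows[8,16) x cols[0,8) = 8x8
Op 2 fold_right: fold axis v@4; visible region now rows[8,16) x cols[4,8) = 8x4
Op 3 fold_right: fold axis v@6; visible region now rows[8,16) x cols[6,8) = 8x2
Op 4 fold_down: fold axis h@12; visible region now rows[12,16) x cols[6,8) = 4x2
Op 5 fold_up: fold axis h@14; visible region now rows[12,14) x cols[6,8) = 2x2
Op 6 cut(1, 0): punch at orig (13,6); cuts so far [(13, 6)]; region rows[12,14) x cols[6,8) = 2x2
Unfold 1 (reflect across h@14): 2 holes -> [(13, 6), (14, 6)]
Unfold 2 (reflect across h@12): 4 holes -> [(9, 6), (10, 6), (13, 6), (14, 6)]
Unfold 3 (reflect across v@6): 8 holes -> [(9, 5), (9, 6), (10, 5), (10, 6), (13, 5), (13, 6), (14, 5), (14, 6)]
Unfold 4 (reflect across v@4): 16 holes -> [(9, 1), (9, 2), (9, 5), (9, 6), (10, 1), (10, 2), (10, 5), (10, 6), (13, 1), (13, 2), (13, 5), (13, 6), (14, 1), (14, 2), (14, 5), (14, 6)]
Unfold 5 (reflect across h@8): 32 holes -> [(1, 1), (1, 2), (1, 5), (1, 6), (2, 1), (2, 2), (2, 5), (2, 6), (5, 1), (5, 2), (5, 5), (5, 6), (6, 1), (6, 2), (6, 5), (6, 6), (9, 1), (9, 2), (9, 5), (9, 6), (10, 1), (10, 2), (10, 5), (10, 6), (13, 1), (13, 2), (13, 5), (13, 6), (14, 1), (14, 2), (14, 5), (14, 6)]

Answer: ........
.OO..OO.
.OO..OO.
........
........
.OO..OO.
.OO..OO.
........
........
.OO..OO.
.OO..OO.
........
........
.OO..OO.
.OO..OO.
........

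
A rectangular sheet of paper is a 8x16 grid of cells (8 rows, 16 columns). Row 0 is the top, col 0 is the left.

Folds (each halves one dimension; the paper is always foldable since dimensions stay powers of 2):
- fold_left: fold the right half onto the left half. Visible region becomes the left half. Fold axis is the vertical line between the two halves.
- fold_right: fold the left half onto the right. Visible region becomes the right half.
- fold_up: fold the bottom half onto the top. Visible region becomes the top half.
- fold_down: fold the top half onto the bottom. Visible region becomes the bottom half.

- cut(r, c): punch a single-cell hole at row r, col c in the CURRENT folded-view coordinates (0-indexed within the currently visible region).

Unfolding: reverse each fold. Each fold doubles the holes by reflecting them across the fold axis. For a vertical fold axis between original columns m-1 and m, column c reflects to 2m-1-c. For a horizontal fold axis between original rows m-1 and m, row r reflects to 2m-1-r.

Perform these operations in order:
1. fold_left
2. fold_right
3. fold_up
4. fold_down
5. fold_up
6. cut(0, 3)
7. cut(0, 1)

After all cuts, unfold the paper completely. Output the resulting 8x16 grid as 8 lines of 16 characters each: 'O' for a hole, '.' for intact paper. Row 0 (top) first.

Op 1 fold_left: fold axis v@8; visible region now rows[0,8) x cols[0,8) = 8x8
Op 2 fold_right: fold axis v@4; visible region now rows[0,8) x cols[4,8) = 8x4
Op 3 fold_up: fold axis h@4; visible region now rows[0,4) x cols[4,8) = 4x4
Op 4 fold_down: fold axis h@2; visible region now rows[2,4) x cols[4,8) = 2x4
Op 5 fold_up: fold axis h@3; visible region now rows[2,3) x cols[4,8) = 1x4
Op 6 cut(0, 3): punch at orig (2,7); cuts so far [(2, 7)]; region rows[2,3) x cols[4,8) = 1x4
Op 7 cut(0, 1): punch at orig (2,5); cuts so far [(2, 5), (2, 7)]; region rows[2,3) x cols[4,8) = 1x4
Unfold 1 (reflect across h@3): 4 holes -> [(2, 5), (2, 7), (3, 5), (3, 7)]
Unfold 2 (reflect across h@2): 8 holes -> [(0, 5), (0, 7), (1, 5), (1, 7), (2, 5), (2, 7), (3, 5), (3, 7)]
Unfold 3 (reflect across h@4): 16 holes -> [(0, 5), (0, 7), (1, 5), (1, 7), (2, 5), (2, 7), (3, 5), (3, 7), (4, 5), (4, 7), (5, 5), (5, 7), (6, 5), (6, 7), (7, 5), (7, 7)]
Unfold 4 (reflect across v@4): 32 holes -> [(0, 0), (0, 2), (0, 5), (0, 7), (1, 0), (1, 2), (1, 5), (1, 7), (2, 0), (2, 2), (2, 5), (2, 7), (3, 0), (3, 2), (3, 5), (3, 7), (4, 0), (4, 2), (4, 5), (4, 7), (5, 0), (5, 2), (5, 5), (5, 7), (6, 0), (6, 2), (6, 5), (6, 7), (7, 0), (7, 2), (7, 5), (7, 7)]
Unfold 5 (reflect across v@8): 64 holes -> [(0, 0), (0, 2), (0, 5), (0, 7), (0, 8), (0, 10), (0, 13), (0, 15), (1, 0), (1, 2), (1, 5), (1, 7), (1, 8), (1, 10), (1, 13), (1, 15), (2, 0), (2, 2), (2, 5), (2, 7), (2, 8), (2, 10), (2, 13), (2, 15), (3, 0), (3, 2), (3, 5), (3, 7), (3, 8), (3, 10), (3, 13), (3, 15), (4, 0), (4, 2), (4, 5), (4, 7), (4, 8), (4, 10), (4, 13), (4, 15), (5, 0), (5, 2), (5, 5), (5, 7), (5, 8), (5, 10), (5, 13), (5, 15), (6, 0), (6, 2), (6, 5), (6, 7), (6, 8), (6, 10), (6, 13), (6, 15), (7, 0), (7, 2), (7, 5), (7, 7), (7, 8), (7, 10), (7, 13), (7, 15)]

Answer: O.O..O.OO.O..O.O
O.O..O.OO.O..O.O
O.O..O.OO.O..O.O
O.O..O.OO.O..O.O
O.O..O.OO.O..O.O
O.O..O.OO.O..O.O
O.O..O.OO.O..O.O
O.O..O.OO.O..O.O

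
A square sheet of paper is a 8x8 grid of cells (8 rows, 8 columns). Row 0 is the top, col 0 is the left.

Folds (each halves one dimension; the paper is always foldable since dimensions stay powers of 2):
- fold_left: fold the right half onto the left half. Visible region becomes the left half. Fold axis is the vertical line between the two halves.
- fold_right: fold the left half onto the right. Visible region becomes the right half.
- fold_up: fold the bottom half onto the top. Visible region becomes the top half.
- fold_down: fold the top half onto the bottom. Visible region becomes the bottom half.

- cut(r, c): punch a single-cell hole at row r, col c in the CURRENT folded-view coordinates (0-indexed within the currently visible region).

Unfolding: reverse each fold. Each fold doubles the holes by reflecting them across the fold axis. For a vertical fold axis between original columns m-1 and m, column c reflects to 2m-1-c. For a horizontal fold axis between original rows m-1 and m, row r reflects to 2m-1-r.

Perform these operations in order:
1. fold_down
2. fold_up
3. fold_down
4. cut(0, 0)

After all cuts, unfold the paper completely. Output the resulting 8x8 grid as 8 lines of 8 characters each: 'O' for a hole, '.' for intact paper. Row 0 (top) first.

Answer: O.......
O.......
O.......
O.......
O.......
O.......
O.......
O.......

Derivation:
Op 1 fold_down: fold axis h@4; visible region now rows[4,8) x cols[0,8) = 4x8
Op 2 fold_up: fold axis h@6; visible region now rows[4,6) x cols[0,8) = 2x8
Op 3 fold_down: fold axis h@5; visible region now rows[5,6) x cols[0,8) = 1x8
Op 4 cut(0, 0): punch at orig (5,0); cuts so far [(5, 0)]; region rows[5,6) x cols[0,8) = 1x8
Unfold 1 (reflect across h@5): 2 holes -> [(4, 0), (5, 0)]
Unfold 2 (reflect across h@6): 4 holes -> [(4, 0), (5, 0), (6, 0), (7, 0)]
Unfold 3 (reflect across h@4): 8 holes -> [(0, 0), (1, 0), (2, 0), (3, 0), (4, 0), (5, 0), (6, 0), (7, 0)]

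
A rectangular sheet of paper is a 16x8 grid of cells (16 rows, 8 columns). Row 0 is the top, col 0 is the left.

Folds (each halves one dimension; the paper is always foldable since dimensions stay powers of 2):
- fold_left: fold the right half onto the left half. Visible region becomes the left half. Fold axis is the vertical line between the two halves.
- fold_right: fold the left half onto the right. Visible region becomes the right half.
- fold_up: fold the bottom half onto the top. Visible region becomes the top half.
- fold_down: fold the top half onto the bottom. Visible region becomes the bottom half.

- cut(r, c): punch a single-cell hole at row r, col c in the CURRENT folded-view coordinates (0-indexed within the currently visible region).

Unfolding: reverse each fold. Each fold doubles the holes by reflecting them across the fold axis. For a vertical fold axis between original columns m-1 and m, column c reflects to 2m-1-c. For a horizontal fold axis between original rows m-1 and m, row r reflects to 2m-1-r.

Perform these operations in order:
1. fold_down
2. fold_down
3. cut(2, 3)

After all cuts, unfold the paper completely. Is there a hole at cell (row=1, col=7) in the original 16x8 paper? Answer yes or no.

Op 1 fold_down: fold axis h@8; visible region now rows[8,16) x cols[0,8) = 8x8
Op 2 fold_down: fold axis h@12; visible region now rows[12,16) x cols[0,8) = 4x8
Op 3 cut(2, 3): punch at orig (14,3); cuts so far [(14, 3)]; region rows[12,16) x cols[0,8) = 4x8
Unfold 1 (reflect across h@12): 2 holes -> [(9, 3), (14, 3)]
Unfold 2 (reflect across h@8): 4 holes -> [(1, 3), (6, 3), (9, 3), (14, 3)]
Holes: [(1, 3), (6, 3), (9, 3), (14, 3)]

Answer: no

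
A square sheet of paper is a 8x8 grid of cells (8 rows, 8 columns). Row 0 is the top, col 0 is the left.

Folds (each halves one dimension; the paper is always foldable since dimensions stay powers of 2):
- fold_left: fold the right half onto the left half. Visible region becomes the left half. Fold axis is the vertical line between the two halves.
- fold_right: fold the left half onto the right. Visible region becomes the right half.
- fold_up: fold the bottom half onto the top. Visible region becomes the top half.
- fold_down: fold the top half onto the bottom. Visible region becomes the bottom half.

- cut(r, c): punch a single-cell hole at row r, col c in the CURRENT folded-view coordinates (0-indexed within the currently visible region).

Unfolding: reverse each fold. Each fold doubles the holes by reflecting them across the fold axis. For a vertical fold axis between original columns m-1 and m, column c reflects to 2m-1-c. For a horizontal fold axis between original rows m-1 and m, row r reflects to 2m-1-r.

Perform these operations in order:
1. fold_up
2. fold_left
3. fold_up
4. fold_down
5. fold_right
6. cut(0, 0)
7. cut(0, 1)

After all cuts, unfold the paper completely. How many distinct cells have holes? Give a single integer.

Op 1 fold_up: fold axis h@4; visible region now rows[0,4) x cols[0,8) = 4x8
Op 2 fold_left: fold axis v@4; visible region now rows[0,4) x cols[0,4) = 4x4
Op 3 fold_up: fold axis h@2; visible region now rows[0,2) x cols[0,4) = 2x4
Op 4 fold_down: fold axis h@1; visible region now rows[1,2) x cols[0,4) = 1x4
Op 5 fold_right: fold axis v@2; visible region now rows[1,2) x cols[2,4) = 1x2
Op 6 cut(0, 0): punch at orig (1,2); cuts so far [(1, 2)]; region rows[1,2) x cols[2,4) = 1x2
Op 7 cut(0, 1): punch at orig (1,3); cuts so far [(1, 2), (1, 3)]; region rows[1,2) x cols[2,4) = 1x2
Unfold 1 (reflect across v@2): 4 holes -> [(1, 0), (1, 1), (1, 2), (1, 3)]
Unfold 2 (reflect across h@1): 8 holes -> [(0, 0), (0, 1), (0, 2), (0, 3), (1, 0), (1, 1), (1, 2), (1, 3)]
Unfold 3 (reflect across h@2): 16 holes -> [(0, 0), (0, 1), (0, 2), (0, 3), (1, 0), (1, 1), (1, 2), (1, 3), (2, 0), (2, 1), (2, 2), (2, 3), (3, 0), (3, 1), (3, 2), (3, 3)]
Unfold 4 (reflect across v@4): 32 holes -> [(0, 0), (0, 1), (0, 2), (0, 3), (0, 4), (0, 5), (0, 6), (0, 7), (1, 0), (1, 1), (1, 2), (1, 3), (1, 4), (1, 5), (1, 6), (1, 7), (2, 0), (2, 1), (2, 2), (2, 3), (2, 4), (2, 5), (2, 6), (2, 7), (3, 0), (3, 1), (3, 2), (3, 3), (3, 4), (3, 5), (3, 6), (3, 7)]
Unfold 5 (reflect across h@4): 64 holes -> [(0, 0), (0, 1), (0, 2), (0, 3), (0, 4), (0, 5), (0, 6), (0, 7), (1, 0), (1, 1), (1, 2), (1, 3), (1, 4), (1, 5), (1, 6), (1, 7), (2, 0), (2, 1), (2, 2), (2, 3), (2, 4), (2, 5), (2, 6), (2, 7), (3, 0), (3, 1), (3, 2), (3, 3), (3, 4), (3, 5), (3, 6), (3, 7), (4, 0), (4, 1), (4, 2), (4, 3), (4, 4), (4, 5), (4, 6), (4, 7), (5, 0), (5, 1), (5, 2), (5, 3), (5, 4), (5, 5), (5, 6), (5, 7), (6, 0), (6, 1), (6, 2), (6, 3), (6, 4), (6, 5), (6, 6), (6, 7), (7, 0), (7, 1), (7, 2), (7, 3), (7, 4), (7, 5), (7, 6), (7, 7)]

Answer: 64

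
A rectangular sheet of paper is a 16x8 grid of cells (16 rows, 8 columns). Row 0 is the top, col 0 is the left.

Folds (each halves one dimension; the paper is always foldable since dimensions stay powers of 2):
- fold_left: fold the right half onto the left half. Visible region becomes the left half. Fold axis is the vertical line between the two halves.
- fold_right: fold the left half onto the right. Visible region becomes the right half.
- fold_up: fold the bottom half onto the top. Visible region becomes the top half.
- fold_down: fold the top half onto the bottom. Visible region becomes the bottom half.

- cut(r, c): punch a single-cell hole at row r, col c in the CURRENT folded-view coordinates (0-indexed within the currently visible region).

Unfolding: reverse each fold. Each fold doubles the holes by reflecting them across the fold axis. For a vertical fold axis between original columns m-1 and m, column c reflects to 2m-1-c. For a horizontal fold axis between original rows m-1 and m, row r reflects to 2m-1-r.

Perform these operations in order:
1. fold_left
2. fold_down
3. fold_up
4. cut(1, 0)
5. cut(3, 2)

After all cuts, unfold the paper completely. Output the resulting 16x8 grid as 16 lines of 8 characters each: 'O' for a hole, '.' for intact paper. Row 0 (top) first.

Op 1 fold_left: fold axis v@4; visible region now rows[0,16) x cols[0,4) = 16x4
Op 2 fold_down: fold axis h@8; visible region now rows[8,16) x cols[0,4) = 8x4
Op 3 fold_up: fold axis h@12; visible region now rows[8,12) x cols[0,4) = 4x4
Op 4 cut(1, 0): punch at orig (9,0); cuts so far [(9, 0)]; region rows[8,12) x cols[0,4) = 4x4
Op 5 cut(3, 2): punch at orig (11,2); cuts so far [(9, 0), (11, 2)]; region rows[8,12) x cols[0,4) = 4x4
Unfold 1 (reflect across h@12): 4 holes -> [(9, 0), (11, 2), (12, 2), (14, 0)]
Unfold 2 (reflect across h@8): 8 holes -> [(1, 0), (3, 2), (4, 2), (6, 0), (9, 0), (11, 2), (12, 2), (14, 0)]
Unfold 3 (reflect across v@4): 16 holes -> [(1, 0), (1, 7), (3, 2), (3, 5), (4, 2), (4, 5), (6, 0), (6, 7), (9, 0), (9, 7), (11, 2), (11, 5), (12, 2), (12, 5), (14, 0), (14, 7)]

Answer: ........
O......O
........
..O..O..
..O..O..
........
O......O
........
........
O......O
........
..O..O..
..O..O..
........
O......O
........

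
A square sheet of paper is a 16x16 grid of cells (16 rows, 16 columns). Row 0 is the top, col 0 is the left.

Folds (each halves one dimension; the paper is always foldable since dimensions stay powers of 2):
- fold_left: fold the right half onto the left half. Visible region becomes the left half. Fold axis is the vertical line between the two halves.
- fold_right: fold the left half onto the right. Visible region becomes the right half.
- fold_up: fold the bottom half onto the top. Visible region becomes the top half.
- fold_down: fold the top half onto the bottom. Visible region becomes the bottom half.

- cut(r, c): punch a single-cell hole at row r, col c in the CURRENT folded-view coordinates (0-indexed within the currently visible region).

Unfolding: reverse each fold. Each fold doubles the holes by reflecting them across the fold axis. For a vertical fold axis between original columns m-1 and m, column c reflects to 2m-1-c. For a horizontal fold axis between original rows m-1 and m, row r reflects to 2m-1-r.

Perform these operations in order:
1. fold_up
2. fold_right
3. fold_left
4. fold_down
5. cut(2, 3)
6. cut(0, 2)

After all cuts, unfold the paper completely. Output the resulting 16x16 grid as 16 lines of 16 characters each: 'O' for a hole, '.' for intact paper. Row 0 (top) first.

Op 1 fold_up: fold axis h@8; visible region now rows[0,8) x cols[0,16) = 8x16
Op 2 fold_right: fold axis v@8; visible region now rows[0,8) x cols[8,16) = 8x8
Op 3 fold_left: fold axis v@12; visible region now rows[0,8) x cols[8,12) = 8x4
Op 4 fold_down: fold axis h@4; visible region now rows[4,8) x cols[8,12) = 4x4
Op 5 cut(2, 3): punch at orig (6,11); cuts so far [(6, 11)]; region rows[4,8) x cols[8,12) = 4x4
Op 6 cut(0, 2): punch at orig (4,10); cuts so far [(4, 10), (6, 11)]; region rows[4,8) x cols[8,12) = 4x4
Unfold 1 (reflect across h@4): 4 holes -> [(1, 11), (3, 10), (4, 10), (6, 11)]
Unfold 2 (reflect across v@12): 8 holes -> [(1, 11), (1, 12), (3, 10), (3, 13), (4, 10), (4, 13), (6, 11), (6, 12)]
Unfold 3 (reflect across v@8): 16 holes -> [(1, 3), (1, 4), (1, 11), (1, 12), (3, 2), (3, 5), (3, 10), (3, 13), (4, 2), (4, 5), (4, 10), (4, 13), (6, 3), (6, 4), (6, 11), (6, 12)]
Unfold 4 (reflect across h@8): 32 holes -> [(1, 3), (1, 4), (1, 11), (1, 12), (3, 2), (3, 5), (3, 10), (3, 13), (4, 2), (4, 5), (4, 10), (4, 13), (6, 3), (6, 4), (6, 11), (6, 12), (9, 3), (9, 4), (9, 11), (9, 12), (11, 2), (11, 5), (11, 10), (11, 13), (12, 2), (12, 5), (12, 10), (12, 13), (14, 3), (14, 4), (14, 11), (14, 12)]

Answer: ................
...OO......OO...
................
..O..O....O..O..
..O..O....O..O..
................
...OO......OO...
................
................
...OO......OO...
................
..O..O....O..O..
..O..O....O..O..
................
...OO......OO...
................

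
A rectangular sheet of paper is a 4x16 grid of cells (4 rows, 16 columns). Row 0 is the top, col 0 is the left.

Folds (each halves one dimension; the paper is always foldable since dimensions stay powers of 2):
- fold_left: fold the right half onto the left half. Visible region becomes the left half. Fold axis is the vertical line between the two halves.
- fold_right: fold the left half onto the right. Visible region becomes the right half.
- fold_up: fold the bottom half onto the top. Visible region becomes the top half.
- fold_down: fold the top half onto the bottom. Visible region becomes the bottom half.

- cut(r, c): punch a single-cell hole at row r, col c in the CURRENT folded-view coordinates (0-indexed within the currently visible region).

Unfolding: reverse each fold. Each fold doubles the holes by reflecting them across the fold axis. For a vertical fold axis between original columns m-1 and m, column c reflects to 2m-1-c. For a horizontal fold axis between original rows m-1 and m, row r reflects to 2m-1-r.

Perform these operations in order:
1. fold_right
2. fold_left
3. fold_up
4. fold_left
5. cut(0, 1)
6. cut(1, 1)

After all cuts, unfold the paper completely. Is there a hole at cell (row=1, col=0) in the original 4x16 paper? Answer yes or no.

Op 1 fold_right: fold axis v@8; visible region now rows[0,4) x cols[8,16) = 4x8
Op 2 fold_left: fold axis v@12; visible region now rows[0,4) x cols[8,12) = 4x4
Op 3 fold_up: fold axis h@2; visible region now rows[0,2) x cols[8,12) = 2x4
Op 4 fold_left: fold axis v@10; visible region now rows[0,2) x cols[8,10) = 2x2
Op 5 cut(0, 1): punch at orig (0,9); cuts so far [(0, 9)]; region rows[0,2) x cols[8,10) = 2x2
Op 6 cut(1, 1): punch at orig (1,9); cuts so far [(0, 9), (1, 9)]; region rows[0,2) x cols[8,10) = 2x2
Unfold 1 (reflect across v@10): 4 holes -> [(0, 9), (0, 10), (1, 9), (1, 10)]
Unfold 2 (reflect across h@2): 8 holes -> [(0, 9), (0, 10), (1, 9), (1, 10), (2, 9), (2, 10), (3, 9), (3, 10)]
Unfold 3 (reflect across v@12): 16 holes -> [(0, 9), (0, 10), (0, 13), (0, 14), (1, 9), (1, 10), (1, 13), (1, 14), (2, 9), (2, 10), (2, 13), (2, 14), (3, 9), (3, 10), (3, 13), (3, 14)]
Unfold 4 (reflect across v@8): 32 holes -> [(0, 1), (0, 2), (0, 5), (0, 6), (0, 9), (0, 10), (0, 13), (0, 14), (1, 1), (1, 2), (1, 5), (1, 6), (1, 9), (1, 10), (1, 13), (1, 14), (2, 1), (2, 2), (2, 5), (2, 6), (2, 9), (2, 10), (2, 13), (2, 14), (3, 1), (3, 2), (3, 5), (3, 6), (3, 9), (3, 10), (3, 13), (3, 14)]
Holes: [(0, 1), (0, 2), (0, 5), (0, 6), (0, 9), (0, 10), (0, 13), (0, 14), (1, 1), (1, 2), (1, 5), (1, 6), (1, 9), (1, 10), (1, 13), (1, 14), (2, 1), (2, 2), (2, 5), (2, 6), (2, 9), (2, 10), (2, 13), (2, 14), (3, 1), (3, 2), (3, 5), (3, 6), (3, 9), (3, 10), (3, 13), (3, 14)]

Answer: no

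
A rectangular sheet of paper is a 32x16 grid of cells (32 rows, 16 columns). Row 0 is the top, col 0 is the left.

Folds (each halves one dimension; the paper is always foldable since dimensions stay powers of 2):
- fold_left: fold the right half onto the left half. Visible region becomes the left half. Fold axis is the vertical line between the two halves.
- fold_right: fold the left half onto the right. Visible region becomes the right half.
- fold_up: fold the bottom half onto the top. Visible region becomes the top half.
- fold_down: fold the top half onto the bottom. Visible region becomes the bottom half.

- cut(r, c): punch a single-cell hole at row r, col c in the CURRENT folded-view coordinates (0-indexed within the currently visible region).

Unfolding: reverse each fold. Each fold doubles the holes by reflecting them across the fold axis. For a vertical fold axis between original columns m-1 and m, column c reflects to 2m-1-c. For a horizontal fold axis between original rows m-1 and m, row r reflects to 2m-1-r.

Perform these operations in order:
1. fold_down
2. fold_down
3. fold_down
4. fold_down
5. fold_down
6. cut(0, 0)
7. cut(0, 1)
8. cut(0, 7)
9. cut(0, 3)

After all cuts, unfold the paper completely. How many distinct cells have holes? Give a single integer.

Op 1 fold_down: fold axis h@16; visible region now rows[16,32) x cols[0,16) = 16x16
Op 2 fold_down: fold axis h@24; visible region now rows[24,32) x cols[0,16) = 8x16
Op 3 fold_down: fold axis h@28; visible region now rows[28,32) x cols[0,16) = 4x16
Op 4 fold_down: fold axis h@30; visible region now rows[30,32) x cols[0,16) = 2x16
Op 5 fold_down: fold axis h@31; visible region now rows[31,32) x cols[0,16) = 1x16
Op 6 cut(0, 0): punch at orig (31,0); cuts so far [(31, 0)]; region rows[31,32) x cols[0,16) = 1x16
Op 7 cut(0, 1): punch at orig (31,1); cuts so far [(31, 0), (31, 1)]; region rows[31,32) x cols[0,16) = 1x16
Op 8 cut(0, 7): punch at orig (31,7); cuts so far [(31, 0), (31, 1), (31, 7)]; region rows[31,32) x cols[0,16) = 1x16
Op 9 cut(0, 3): punch at orig (31,3); cuts so far [(31, 0), (31, 1), (31, 3), (31, 7)]; region rows[31,32) x cols[0,16) = 1x16
Unfold 1 (reflect across h@31): 8 holes -> [(30, 0), (30, 1), (30, 3), (30, 7), (31, 0), (31, 1), (31, 3), (31, 7)]
Unfold 2 (reflect across h@30): 16 holes -> [(28, 0), (28, 1), (28, 3), (28, 7), (29, 0), (29, 1), (29, 3), (29, 7), (30, 0), (30, 1), (30, 3), (30, 7), (31, 0), (31, 1), (31, 3), (31, 7)]
Unfold 3 (reflect across h@28): 32 holes -> [(24, 0), (24, 1), (24, 3), (24, 7), (25, 0), (25, 1), (25, 3), (25, 7), (26, 0), (26, 1), (26, 3), (26, 7), (27, 0), (27, 1), (27, 3), (27, 7), (28, 0), (28, 1), (28, 3), (28, 7), (29, 0), (29, 1), (29, 3), (29, 7), (30, 0), (30, 1), (30, 3), (30, 7), (31, 0), (31, 1), (31, 3), (31, 7)]
Unfold 4 (reflect across h@24): 64 holes -> [(16, 0), (16, 1), (16, 3), (16, 7), (17, 0), (17, 1), (17, 3), (17, 7), (18, 0), (18, 1), (18, 3), (18, 7), (19, 0), (19, 1), (19, 3), (19, 7), (20, 0), (20, 1), (20, 3), (20, 7), (21, 0), (21, 1), (21, 3), (21, 7), (22, 0), (22, 1), (22, 3), (22, 7), (23, 0), (23, 1), (23, 3), (23, 7), (24, 0), (24, 1), (24, 3), (24, 7), (25, 0), (25, 1), (25, 3), (25, 7), (26, 0), (26, 1), (26, 3), (26, 7), (27, 0), (27, 1), (27, 3), (27, 7), (28, 0), (28, 1), (28, 3), (28, 7), (29, 0), (29, 1), (29, 3), (29, 7), (30, 0), (30, 1), (30, 3), (30, 7), (31, 0), (31, 1), (31, 3), (31, 7)]
Unfold 5 (reflect across h@16): 128 holes -> [(0, 0), (0, 1), (0, 3), (0, 7), (1, 0), (1, 1), (1, 3), (1, 7), (2, 0), (2, 1), (2, 3), (2, 7), (3, 0), (3, 1), (3, 3), (3, 7), (4, 0), (4, 1), (4, 3), (4, 7), (5, 0), (5, 1), (5, 3), (5, 7), (6, 0), (6, 1), (6, 3), (6, 7), (7, 0), (7, 1), (7, 3), (7, 7), (8, 0), (8, 1), (8, 3), (8, 7), (9, 0), (9, 1), (9, 3), (9, 7), (10, 0), (10, 1), (10, 3), (10, 7), (11, 0), (11, 1), (11, 3), (11, 7), (12, 0), (12, 1), (12, 3), (12, 7), (13, 0), (13, 1), (13, 3), (13, 7), (14, 0), (14, 1), (14, 3), (14, 7), (15, 0), (15, 1), (15, 3), (15, 7), (16, 0), (16, 1), (16, 3), (16, 7), (17, 0), (17, 1), (17, 3), (17, 7), (18, 0), (18, 1), (18, 3), (18, 7), (19, 0), (19, 1), (19, 3), (19, 7), (20, 0), (20, 1), (20, 3), (20, 7), (21, 0), (21, 1), (21, 3), (21, 7), (22, 0), (22, 1), (22, 3), (22, 7), (23, 0), (23, 1), (23, 3), (23, 7), (24, 0), (24, 1), (24, 3), (24, 7), (25, 0), (25, 1), (25, 3), (25, 7), (26, 0), (26, 1), (26, 3), (26, 7), (27, 0), (27, 1), (27, 3), (27, 7), (28, 0), (28, 1), (28, 3), (28, 7), (29, 0), (29, 1), (29, 3), (29, 7), (30, 0), (30, 1), (30, 3), (30, 7), (31, 0), (31, 1), (31, 3), (31, 7)]

Answer: 128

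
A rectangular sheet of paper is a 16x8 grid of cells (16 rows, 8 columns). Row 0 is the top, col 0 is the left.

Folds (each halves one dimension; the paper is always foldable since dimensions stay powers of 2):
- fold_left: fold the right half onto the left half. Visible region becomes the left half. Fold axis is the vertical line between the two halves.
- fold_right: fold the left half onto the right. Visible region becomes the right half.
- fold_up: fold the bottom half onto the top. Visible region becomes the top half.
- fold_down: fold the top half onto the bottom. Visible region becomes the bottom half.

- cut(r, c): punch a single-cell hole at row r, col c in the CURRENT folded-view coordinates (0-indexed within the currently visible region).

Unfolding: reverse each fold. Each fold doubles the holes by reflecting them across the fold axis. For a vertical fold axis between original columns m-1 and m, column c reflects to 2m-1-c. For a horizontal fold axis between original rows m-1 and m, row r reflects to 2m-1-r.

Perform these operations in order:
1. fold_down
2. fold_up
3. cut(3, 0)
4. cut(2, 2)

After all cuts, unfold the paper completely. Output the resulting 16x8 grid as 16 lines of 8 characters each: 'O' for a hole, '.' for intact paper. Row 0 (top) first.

Answer: ........
........
..O.....
O.......
O.......
..O.....
........
........
........
........
..O.....
O.......
O.......
..O.....
........
........

Derivation:
Op 1 fold_down: fold axis h@8; visible region now rows[8,16) x cols[0,8) = 8x8
Op 2 fold_up: fold axis h@12; visible region now rows[8,12) x cols[0,8) = 4x8
Op 3 cut(3, 0): punch at orig (11,0); cuts so far [(11, 0)]; region rows[8,12) x cols[0,8) = 4x8
Op 4 cut(2, 2): punch at orig (10,2); cuts so far [(10, 2), (11, 0)]; region rows[8,12) x cols[0,8) = 4x8
Unfold 1 (reflect across h@12): 4 holes -> [(10, 2), (11, 0), (12, 0), (13, 2)]
Unfold 2 (reflect across h@8): 8 holes -> [(2, 2), (3, 0), (4, 0), (5, 2), (10, 2), (11, 0), (12, 0), (13, 2)]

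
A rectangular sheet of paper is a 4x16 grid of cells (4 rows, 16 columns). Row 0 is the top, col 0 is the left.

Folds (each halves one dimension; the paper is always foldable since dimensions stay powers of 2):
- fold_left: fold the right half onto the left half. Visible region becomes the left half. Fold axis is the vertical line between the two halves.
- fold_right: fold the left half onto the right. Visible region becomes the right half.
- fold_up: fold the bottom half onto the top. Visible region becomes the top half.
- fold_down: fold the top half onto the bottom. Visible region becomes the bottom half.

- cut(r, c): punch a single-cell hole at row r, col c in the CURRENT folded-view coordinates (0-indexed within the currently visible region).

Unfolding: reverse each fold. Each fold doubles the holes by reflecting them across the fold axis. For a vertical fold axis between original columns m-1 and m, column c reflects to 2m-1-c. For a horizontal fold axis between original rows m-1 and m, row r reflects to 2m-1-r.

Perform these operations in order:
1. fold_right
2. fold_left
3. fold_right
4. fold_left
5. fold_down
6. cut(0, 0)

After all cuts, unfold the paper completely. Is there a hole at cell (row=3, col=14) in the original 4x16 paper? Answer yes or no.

Answer: no

Derivation:
Op 1 fold_right: fold axis v@8; visible region now rows[0,4) x cols[8,16) = 4x8
Op 2 fold_left: fold axis v@12; visible region now rows[0,4) x cols[8,12) = 4x4
Op 3 fold_right: fold axis v@10; visible region now rows[0,4) x cols[10,12) = 4x2
Op 4 fold_left: fold axis v@11; visible region now rows[0,4) x cols[10,11) = 4x1
Op 5 fold_down: fold axis h@2; visible region now rows[2,4) x cols[10,11) = 2x1
Op 6 cut(0, 0): punch at orig (2,10); cuts so far [(2, 10)]; region rows[2,4) x cols[10,11) = 2x1
Unfold 1 (reflect across h@2): 2 holes -> [(1, 10), (2, 10)]
Unfold 2 (reflect across v@11): 4 holes -> [(1, 10), (1, 11), (2, 10), (2, 11)]
Unfold 3 (reflect across v@10): 8 holes -> [(1, 8), (1, 9), (1, 10), (1, 11), (2, 8), (2, 9), (2, 10), (2, 11)]
Unfold 4 (reflect across v@12): 16 holes -> [(1, 8), (1, 9), (1, 10), (1, 11), (1, 12), (1, 13), (1, 14), (1, 15), (2, 8), (2, 9), (2, 10), (2, 11), (2, 12), (2, 13), (2, 14), (2, 15)]
Unfold 5 (reflect across v@8): 32 holes -> [(1, 0), (1, 1), (1, 2), (1, 3), (1, 4), (1, 5), (1, 6), (1, 7), (1, 8), (1, 9), (1, 10), (1, 11), (1, 12), (1, 13), (1, 14), (1, 15), (2, 0), (2, 1), (2, 2), (2, 3), (2, 4), (2, 5), (2, 6), (2, 7), (2, 8), (2, 9), (2, 10), (2, 11), (2, 12), (2, 13), (2, 14), (2, 15)]
Holes: [(1, 0), (1, 1), (1, 2), (1, 3), (1, 4), (1, 5), (1, 6), (1, 7), (1, 8), (1, 9), (1, 10), (1, 11), (1, 12), (1, 13), (1, 14), (1, 15), (2, 0), (2, 1), (2, 2), (2, 3), (2, 4), (2, 5), (2, 6), (2, 7), (2, 8), (2, 9), (2, 10), (2, 11), (2, 12), (2, 13), (2, 14), (2, 15)]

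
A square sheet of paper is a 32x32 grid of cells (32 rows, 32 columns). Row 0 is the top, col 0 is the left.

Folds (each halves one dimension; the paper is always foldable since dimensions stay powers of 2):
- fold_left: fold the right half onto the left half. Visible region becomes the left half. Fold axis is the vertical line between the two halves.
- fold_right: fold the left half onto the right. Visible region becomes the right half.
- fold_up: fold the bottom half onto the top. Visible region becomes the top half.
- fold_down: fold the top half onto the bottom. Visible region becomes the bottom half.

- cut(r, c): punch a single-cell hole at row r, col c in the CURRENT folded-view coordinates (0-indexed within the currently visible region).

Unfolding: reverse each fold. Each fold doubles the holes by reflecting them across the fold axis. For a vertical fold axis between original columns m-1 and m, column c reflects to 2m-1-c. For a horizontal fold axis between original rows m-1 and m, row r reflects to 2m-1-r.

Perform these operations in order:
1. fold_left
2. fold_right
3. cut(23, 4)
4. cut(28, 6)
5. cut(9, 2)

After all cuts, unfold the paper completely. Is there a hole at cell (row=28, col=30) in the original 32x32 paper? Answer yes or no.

Op 1 fold_left: fold axis v@16; visible region now rows[0,32) x cols[0,16) = 32x16
Op 2 fold_right: fold axis v@8; visible region now rows[0,32) x cols[8,16) = 32x8
Op 3 cut(23, 4): punch at orig (23,12); cuts so far [(23, 12)]; region rows[0,32) x cols[8,16) = 32x8
Op 4 cut(28, 6): punch at orig (28,14); cuts so far [(23, 12), (28, 14)]; region rows[0,32) x cols[8,16) = 32x8
Op 5 cut(9, 2): punch at orig (9,10); cuts so far [(9, 10), (23, 12), (28, 14)]; region rows[0,32) x cols[8,16) = 32x8
Unfold 1 (reflect across v@8): 6 holes -> [(9, 5), (9, 10), (23, 3), (23, 12), (28, 1), (28, 14)]
Unfold 2 (reflect across v@16): 12 holes -> [(9, 5), (9, 10), (9, 21), (9, 26), (23, 3), (23, 12), (23, 19), (23, 28), (28, 1), (28, 14), (28, 17), (28, 30)]
Holes: [(9, 5), (9, 10), (9, 21), (9, 26), (23, 3), (23, 12), (23, 19), (23, 28), (28, 1), (28, 14), (28, 17), (28, 30)]

Answer: yes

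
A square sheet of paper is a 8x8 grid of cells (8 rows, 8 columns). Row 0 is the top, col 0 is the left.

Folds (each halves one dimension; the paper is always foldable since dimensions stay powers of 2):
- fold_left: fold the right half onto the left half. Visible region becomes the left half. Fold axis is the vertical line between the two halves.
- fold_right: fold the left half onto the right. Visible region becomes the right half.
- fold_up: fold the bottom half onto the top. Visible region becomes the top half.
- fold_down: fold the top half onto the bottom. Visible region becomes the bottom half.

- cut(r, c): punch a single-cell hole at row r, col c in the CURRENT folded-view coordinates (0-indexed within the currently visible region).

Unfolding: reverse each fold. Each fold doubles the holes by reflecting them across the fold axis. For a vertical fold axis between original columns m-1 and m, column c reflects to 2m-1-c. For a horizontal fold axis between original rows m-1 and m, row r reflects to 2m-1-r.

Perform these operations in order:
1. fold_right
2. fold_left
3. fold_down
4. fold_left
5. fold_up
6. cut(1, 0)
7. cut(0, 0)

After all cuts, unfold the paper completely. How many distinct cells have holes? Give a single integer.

Op 1 fold_right: fold axis v@4; visible region now rows[0,8) x cols[4,8) = 8x4
Op 2 fold_left: fold axis v@6; visible region now rows[0,8) x cols[4,6) = 8x2
Op 3 fold_down: fold axis h@4; visible region now rows[4,8) x cols[4,6) = 4x2
Op 4 fold_left: fold axis v@5; visible region now rows[4,8) x cols[4,5) = 4x1
Op 5 fold_up: fold axis h@6; visible region now rows[4,6) x cols[4,5) = 2x1
Op 6 cut(1, 0): punch at orig (5,4); cuts so far [(5, 4)]; region rows[4,6) x cols[4,5) = 2x1
Op 7 cut(0, 0): punch at orig (4,4); cuts so far [(4, 4), (5, 4)]; region rows[4,6) x cols[4,5) = 2x1
Unfold 1 (reflect across h@6): 4 holes -> [(4, 4), (5, 4), (6, 4), (7, 4)]
Unfold 2 (reflect across v@5): 8 holes -> [(4, 4), (4, 5), (5, 4), (5, 5), (6, 4), (6, 5), (7, 4), (7, 5)]
Unfold 3 (reflect across h@4): 16 holes -> [(0, 4), (0, 5), (1, 4), (1, 5), (2, 4), (2, 5), (3, 4), (3, 5), (4, 4), (4, 5), (5, 4), (5, 5), (6, 4), (6, 5), (7, 4), (7, 5)]
Unfold 4 (reflect across v@6): 32 holes -> [(0, 4), (0, 5), (0, 6), (0, 7), (1, 4), (1, 5), (1, 6), (1, 7), (2, 4), (2, 5), (2, 6), (2, 7), (3, 4), (3, 5), (3, 6), (3, 7), (4, 4), (4, 5), (4, 6), (4, 7), (5, 4), (5, 5), (5, 6), (5, 7), (6, 4), (6, 5), (6, 6), (6, 7), (7, 4), (7, 5), (7, 6), (7, 7)]
Unfold 5 (reflect across v@4): 64 holes -> [(0, 0), (0, 1), (0, 2), (0, 3), (0, 4), (0, 5), (0, 6), (0, 7), (1, 0), (1, 1), (1, 2), (1, 3), (1, 4), (1, 5), (1, 6), (1, 7), (2, 0), (2, 1), (2, 2), (2, 3), (2, 4), (2, 5), (2, 6), (2, 7), (3, 0), (3, 1), (3, 2), (3, 3), (3, 4), (3, 5), (3, 6), (3, 7), (4, 0), (4, 1), (4, 2), (4, 3), (4, 4), (4, 5), (4, 6), (4, 7), (5, 0), (5, 1), (5, 2), (5, 3), (5, 4), (5, 5), (5, 6), (5, 7), (6, 0), (6, 1), (6, 2), (6, 3), (6, 4), (6, 5), (6, 6), (6, 7), (7, 0), (7, 1), (7, 2), (7, 3), (7, 4), (7, 5), (7, 6), (7, 7)]

Answer: 64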